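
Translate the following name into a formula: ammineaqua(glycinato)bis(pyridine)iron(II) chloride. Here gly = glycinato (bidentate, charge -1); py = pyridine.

[Fe(gly)(H2O)(NH3)(py)2]Cl

Ligands: 1 ammine (NH3, neutral), 1 aqua (H2O, neutral), 1 glycinato (gly, -1), 2 pyridine (py, neutral). Ligand charge sum = -1.
Charge balance with chloride (-1) requires 1 complex ion per 1 chloride.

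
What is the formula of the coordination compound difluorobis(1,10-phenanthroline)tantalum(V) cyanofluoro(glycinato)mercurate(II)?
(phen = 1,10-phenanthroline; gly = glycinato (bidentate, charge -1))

Cation [Ta…]: ligand charges -2, Ta(V) ⇒ ion charge 3+.
Anion [Hg…]: ligand charges -3, Hg(II) ⇒ ion charge 1−.

[TaF2(phen)2][Hg(CN)F(gly)]3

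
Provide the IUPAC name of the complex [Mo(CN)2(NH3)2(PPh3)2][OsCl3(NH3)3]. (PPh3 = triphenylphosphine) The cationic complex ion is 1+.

Both ions are complex: the cation is named first with the plain metal name, the anion second with the -ate form; each ion's ligands are alphabetised independently.
The complex cation is given as 1+; its ligand charges sum to -2, so Mo = +3.
A 1:1 salt means the anion carries the equal and opposite charge, 1−.
Anion: ligand charges sum to -3; for the ion to be 1−, Os = +2.

diamminedicyanobis(triphenylphosphine)molybdenum(III) triamminetrichloroosmate(II)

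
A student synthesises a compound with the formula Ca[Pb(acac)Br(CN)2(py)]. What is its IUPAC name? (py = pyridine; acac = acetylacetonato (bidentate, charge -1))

calcium (acetylacetonato)bromodicyano(pyridine)plumbate(II)

The 1 calcium counter-ion carries a total charge of +2, so each complex ion is 2−.
Ligand charges: 1×pyridine (neutral), 2×cyano (-1 each), 1×acetylacetonato (-1 each), 1×bromo (-1 each); total -4. So Pb + (-4) = 2−, giving Pb = +2.
The complex ion is anionic, so lead takes the -ate form plumbate(II).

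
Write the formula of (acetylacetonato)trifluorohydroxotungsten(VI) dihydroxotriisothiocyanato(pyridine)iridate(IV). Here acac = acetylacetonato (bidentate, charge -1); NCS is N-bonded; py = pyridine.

[W(acac)F3(OH)][Ir(NCS)3(OH)2(py)]

Cation [W…]: ligand charges -5, W(VI) ⇒ ion charge 1+.
Anion [Ir…]: ligand charges -5, Ir(IV) ⇒ ion charge 1−.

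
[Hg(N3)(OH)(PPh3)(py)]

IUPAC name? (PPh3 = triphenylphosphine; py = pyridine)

There is no counter-ion, so the complex is neutral overall.
Ligand charges: 1×triphenylphosphine (neutral), 1×azido (-1 each), 1×pyridine (neutral), 1×hydroxo (-1 each); total -2. So Hg + (-2) = 0, giving Hg = +2.
Ligands are named alphabetically: azido before hydroxo before pyridine before triphenylphosphine.

azidohydroxo(pyridine)(triphenylphosphine)mercury(II)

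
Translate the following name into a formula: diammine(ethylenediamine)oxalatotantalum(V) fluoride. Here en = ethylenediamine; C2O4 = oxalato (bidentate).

[Ta(C2O4)(en)(NH3)2]F3

Ligands: 2 ammine (NH3, neutral), 1 ethylenediamine (en, neutral), 1 oxalato (C2O4, -2). Ligand charge sum = -2.
With Ta in oxidation state +5, the complex ion is [Ta...]^3+.
Charge balance with fluoride (-1) requires 1 complex ion per 3 fluoride.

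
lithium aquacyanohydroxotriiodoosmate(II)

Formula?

Ligands: 1 cyano (CN, -1), 1 hydroxo (OH, -1), 1 aqua (H2O, neutral), 3 iodo (I, -1). Ligand charge sum = -5.
Charge balance with lithium (+1) requires 1 complex ion per 3 lithium.

Li3[Os(CN)(H2O)I3(OH)]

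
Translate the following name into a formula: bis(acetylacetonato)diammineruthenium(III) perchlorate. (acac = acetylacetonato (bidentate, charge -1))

[Ru(acac)2(NH3)2]ClO4

Ligands: 2 ammine (NH3, neutral), 2 acetylacetonato (acac, -1). Ligand charge sum = -2.
With Ru in oxidation state +3, the complex ion is [Ru...]^1+.
Charge balance with perchlorate (-1) requires 1 complex ion per 1 perchlorate.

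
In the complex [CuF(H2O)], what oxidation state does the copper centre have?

+1

No counter-ion: the bracketed complex is neutral.
Ligand charges: 1×F = -1; 1×H2O neutral; sum -1.
Cu + (-1) = 0 ⇒ Cu is +1.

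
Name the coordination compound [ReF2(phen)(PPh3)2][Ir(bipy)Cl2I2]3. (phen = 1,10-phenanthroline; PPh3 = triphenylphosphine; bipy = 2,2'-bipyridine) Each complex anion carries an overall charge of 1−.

difluoro(1,10-phenanthroline)bis(triphenylphosphine)rhenium(V) (2,2'-bipyridine)dichlorodiiodoiridate(III)

Both ions are complex: the cation is named first with the plain metal name, the anion second with the -ate form; each ion's ligands are alphabetised independently.
The complex anion is given as 1−; its ligand charges sum to -4, so Ir = +3.
With 3 anions per cation, the cation must be 3×1 = 3+.
Cation: ligand charges sum to -2; for the ion to be 3+, Re = +5.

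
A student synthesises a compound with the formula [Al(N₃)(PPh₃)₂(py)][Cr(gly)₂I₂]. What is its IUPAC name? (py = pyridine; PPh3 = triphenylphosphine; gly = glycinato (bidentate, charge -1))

azido(pyridine)bis(triphenylphosphine)aluminium(III) bis(glycinato)diiodochromate(II)

Both ions are complex: the cation is named first with the plain metal name, the anion second with the -ate form; each ion's ligands are alphabetised independently.
Aluminium is always +3 in its complexes; the cation's ligand charges sum to -1, so the complex cation is 2+.
A 1:1 salt means the anion carries the equal and opposite charge, 2−.
Anion: ligand charges sum to -4; for the ion to be 2−, Cr = +2.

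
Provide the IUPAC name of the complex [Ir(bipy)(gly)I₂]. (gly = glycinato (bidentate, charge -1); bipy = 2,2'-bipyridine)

(2,2'-bipyridine)(glycinato)diiodoiridium(III)

There is no counter-ion, so the complex is neutral overall.
Ligand charges: 1×glycinato (-1 each), 2×iodo (-1 each), 1×2,2'-bipyridine (neutral); total -3. So Ir + (-3) = 0, giving Ir = +3.
Ligands are named alphabetically: bipyridine before glycinato before iodo.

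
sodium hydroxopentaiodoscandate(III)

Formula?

Na3[ScI5(OH)]

Ligands: 5 iodo (I, -1), 1 hydroxo (OH, -1). Ligand charge sum = -6.
With Sc in oxidation state +3, the complex ion is [Sc...]^3−.
Charge balance with sodium (+1) requires 1 complex ion per 3 sodium.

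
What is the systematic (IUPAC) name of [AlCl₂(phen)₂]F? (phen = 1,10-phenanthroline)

The 1 fluoride counter-ion carries a total charge of -1, so each complex ion is 1+.
Ligand charges: 2×chloro (-1 each), 2×1,10-phenanthroline (neutral); total -2. So Al + (-2) = 1+, giving Al = +3.
Ligands are named alphabetically: chloro before phenanthroline.

dichlorobis(1,10-phenanthroline)aluminium(III) fluoride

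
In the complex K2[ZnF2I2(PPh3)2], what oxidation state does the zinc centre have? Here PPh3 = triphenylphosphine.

2 potassium outside the brackets (+1 each) → the complex ion is 2−.
Ligand charges: 2×F = -2; 2×I = -2; 2×PPh3 neutral; sum -4.
Zn + (-4) = 2− ⇒ Zn is +2.

+2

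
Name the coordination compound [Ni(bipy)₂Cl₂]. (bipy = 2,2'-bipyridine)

bis(2,2'-bipyridine)dichloronickel(II)

There is no counter-ion, so the complex is neutral overall.
Ligand charges: 2×2,2'-bipyridine (neutral), 2×chloro (-1 each); total -2. So Ni + (-2) = 0, giving Ni = +2.
Ligands are named alphabetically: bipyridine before chloro.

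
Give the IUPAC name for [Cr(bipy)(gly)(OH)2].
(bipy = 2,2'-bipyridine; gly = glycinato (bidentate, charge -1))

There is no counter-ion, so the complex is neutral overall.
Ligand charges: 1×2,2'-bipyridine (neutral), 2×hydroxo (-1 each), 1×glycinato (-1 each); total -3. So Cr + (-3) = 0, giving Cr = +3.
Ligands are named alphabetically: bipyridine before glycinato before hydroxo.

(2,2'-bipyridine)(glycinato)dihydroxochromium(III)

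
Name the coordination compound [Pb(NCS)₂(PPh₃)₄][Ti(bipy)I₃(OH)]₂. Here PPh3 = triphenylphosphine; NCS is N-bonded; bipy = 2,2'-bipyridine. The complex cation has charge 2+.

diisothiocyanatotetrakis(triphenylphosphine)lead(IV) (2,2'-bipyridine)hydroxotriiodotitanate(III)

Both ions are complex: the cation is named first with the plain metal name, the anion second with the -ate form; each ion's ligands are alphabetised independently.
The complex cation is given as 2+; its ligand charges sum to -2, so Pb = +4.
With 2 anions per cation, each anion must be 2/2 = 1−.
Anion: ligand charges sum to -4; for the ion to be 1−, Ti = +3.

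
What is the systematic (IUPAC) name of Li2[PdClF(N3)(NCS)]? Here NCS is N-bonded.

The 2 lithium counter-ions carry a total charge of +2, so each complex ion is 2−.
Ligand charges: 1×azido (-1 each), 1×chloro (-1 each), 1×isothiocyanato (-1 each), 1×fluoro (-1 each); total -4. So Pd + (-4) = 2−, giving Pd = +2.
Ligands are named alphabetically: azido before chloro before fluoro before isothiocyanato.
The complex ion is anionic, so palladium takes the -ate form palladate(II).

lithium azidochlorofluoroisothiocyanatopalladate(II)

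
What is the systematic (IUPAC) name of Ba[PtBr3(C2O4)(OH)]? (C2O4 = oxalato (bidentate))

barium tribromohydroxooxalatoplatinate(IV)

The 1 barium counter-ion carries a total charge of +2, so each complex ion is 2−.
Ligand charges: 1×hydroxo (-1 each), 1×oxalato (-2 each), 3×bromo (-1 each); total -6. So Pt + (-6) = 2−, giving Pt = +4.
Ligands are named alphabetically: bromo before hydroxo before oxalato.
The complex ion is anionic, so platinum takes the -ate form platinate(IV).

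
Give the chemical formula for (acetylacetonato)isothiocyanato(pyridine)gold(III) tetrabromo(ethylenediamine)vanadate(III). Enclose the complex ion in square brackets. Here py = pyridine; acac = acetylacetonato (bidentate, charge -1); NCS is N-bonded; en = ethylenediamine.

Cation [Au…]: ligand charges -2, Au(III) ⇒ ion charge 1+.
Anion [V…]: ligand charges -4, V(III) ⇒ ion charge 1−.
One 1+ cation balances one 1− anion.

[Au(acac)(NCS)(py)][VBr4(en)]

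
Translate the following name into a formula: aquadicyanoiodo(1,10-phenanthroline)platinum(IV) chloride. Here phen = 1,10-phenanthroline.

[Pt(CN)2(H2O)I(phen)]Cl

Ligands: 1 iodo (I, -1), 1 1,10-phenanthroline (phen, neutral), 2 cyano (CN, -1), 1 aqua (H2O, neutral). Ligand charge sum = -3.
With Pt in oxidation state +4, the complex ion is [Pt...]^1+.
Charge balance with chloride (-1) requires 1 complex ion per 1 chloride.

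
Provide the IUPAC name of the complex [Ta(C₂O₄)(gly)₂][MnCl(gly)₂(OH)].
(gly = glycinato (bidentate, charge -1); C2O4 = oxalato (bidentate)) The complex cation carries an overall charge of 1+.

bis(glycinato)oxalatotantalum(V) chlorobis(glycinato)hydroxomanganate(III)

The complex cation is given as 1+; its ligand charges sum to -4, so Ta = +5.
A 1:1 salt means the anion carries the equal and opposite charge, 1−.
Anion: ligand charges sum to -4; for the ion to be 1−, Mn = +3.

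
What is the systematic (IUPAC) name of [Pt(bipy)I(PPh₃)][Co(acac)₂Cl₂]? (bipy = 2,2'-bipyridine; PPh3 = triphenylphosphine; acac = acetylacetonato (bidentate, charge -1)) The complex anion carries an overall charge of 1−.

(2,2'-bipyridine)iodo(triphenylphosphine)platinum(II) bis(acetylacetonato)dichlorocobaltate(III)

Both ions are complex: the cation is named first with the plain metal name, the anion second with the -ate form; each ion's ligands are alphabetised independently.
The complex anion is given as 1−; its ligand charges sum to -4, so Co = +3.
A 1:1 salt means the cation carries the equal and opposite charge, 1+.
Cation: ligand charges sum to -1; for the ion to be 1+, Pt = +2.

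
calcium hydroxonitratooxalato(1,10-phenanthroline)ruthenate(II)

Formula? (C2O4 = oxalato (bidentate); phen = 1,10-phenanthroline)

Ligands: 1 oxalato (C2O4, -2), 1 nitrato (NO3, -1), 1 1,10-phenanthroline (phen, neutral), 1 hydroxo (OH, -1). Ligand charge sum = -4.
Charge balance with calcium (+2) requires 1 complex ion per 1 calcium.

Ca[Ru(C2O4)(NO3)(OH)(phen)]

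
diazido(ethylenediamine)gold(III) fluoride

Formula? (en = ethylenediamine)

[Au(en)(N3)2]F

Ligands: 1 ethylenediamine (en, neutral), 2 azido (N3, -1). Ligand charge sum = -2.
Charge balance with fluoride (-1) requires 1 complex ion per 1 fluoride.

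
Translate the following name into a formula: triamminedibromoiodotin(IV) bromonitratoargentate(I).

[SnBr2I(NH3)3][AgBr(NO3)]

Cation [Sn…]: ligand charges -3, Sn(IV) ⇒ ion charge 1+.
Anion [Ag…]: ligand charges -2, Ag(I) ⇒ ion charge 1−.
One 1+ cation balances one 1− anion.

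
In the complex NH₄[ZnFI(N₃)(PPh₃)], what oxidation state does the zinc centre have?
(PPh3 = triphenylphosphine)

+2

1 ammonium outside the brackets (+1 each) → the complex ion is 1−.
Ligand charges: 1×N3 = -1; 1×PPh3 neutral; 1×F = -1; 1×I = -1; sum -3.
Zn + (-3) = 1− ⇒ Zn is +2.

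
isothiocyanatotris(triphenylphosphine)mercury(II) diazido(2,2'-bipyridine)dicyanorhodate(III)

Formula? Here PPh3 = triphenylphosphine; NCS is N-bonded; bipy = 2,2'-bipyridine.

Cation [Hg…]: ligand charges -1, Hg(II) ⇒ ion charge 1+.
Anion [Rh…]: ligand charges -4, Rh(III) ⇒ ion charge 1−.
One 1+ cation balances one 1− anion.

[Hg(NCS)(PPh3)3][Rh(bipy)(CN)2(N3)2]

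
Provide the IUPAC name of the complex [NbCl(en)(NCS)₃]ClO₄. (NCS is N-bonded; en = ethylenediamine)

chloro(ethylenediamine)triisothiocyanatoniobium(V) perchlorate

The 1 perchlorate counter-ion carries a total charge of -1, so each complex ion is 1+.
Ligand charges: 1×chloro (-1 each), 3×isothiocyanato (-1 each), 1×ethylenediamine (neutral); total -4. So Nb + (-4) = 1+, giving Nb = +5.
Ligands are named alphabetically: chloro before ethylenediamine before isothiocyanato.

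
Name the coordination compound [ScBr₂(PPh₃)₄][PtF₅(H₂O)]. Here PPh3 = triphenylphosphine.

dibromotetrakis(triphenylphosphine)scandium(III) aquapentafluoroplatinate(IV)

Both ions are complex: the cation is named first with the plain metal name, the anion second with the -ate form; each ion's ligands are alphabetised independently.
Scandium is always +3 in its complexes; the cation's ligand charges sum to -2, so the complex cation is 1+.
A 1:1 salt means the anion carries the equal and opposite charge, 1−.
Anion: ligand charges sum to -5; for the ion to be 1−, Pt = +4.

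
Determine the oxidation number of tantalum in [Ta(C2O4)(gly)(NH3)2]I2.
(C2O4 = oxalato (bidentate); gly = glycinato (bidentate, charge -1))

2 iodide outside the brackets (-1 each) → the complex ion is 2+.
Ligand charges: 2×NH3 neutral; 1×C2O4 = -2; 1×gly = -1; sum -3.
Ta + (-3) = 2+ ⇒ Ta is +5.

+5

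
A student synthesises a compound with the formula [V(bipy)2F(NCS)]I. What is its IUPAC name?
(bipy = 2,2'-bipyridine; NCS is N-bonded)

bis(2,2'-bipyridine)fluoroisothiocyanatovanadium(III) iodide

The 1 iodide counter-ion carries a total charge of -1, so each complex ion is 1+.
Ligand charges: 2×2,2'-bipyridine (neutral), 1×fluoro (-1 each), 1×isothiocyanato (-1 each); total -2. So V + (-2) = 1+, giving V = +3.
Ligands are named alphabetically: bipyridine before fluoro before isothiocyanato.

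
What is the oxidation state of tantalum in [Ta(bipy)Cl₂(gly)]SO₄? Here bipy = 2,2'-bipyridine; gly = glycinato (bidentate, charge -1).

+5

1 sulfate outside the brackets (-2 each) → the complex ion is 2+.
Ligand charges: 2×Cl = -2; 1×bipy neutral; 1×gly = -1; sum -3.
Ta + (-3) = 2+ ⇒ Ta is +5.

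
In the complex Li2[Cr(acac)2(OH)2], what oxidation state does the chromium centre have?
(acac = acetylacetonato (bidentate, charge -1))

+2

2 lithium outside the brackets (+1 each) → the complex ion is 2−.
Ligand charges: 2×acac = -2; 2×OH = -2; sum -4.
Cr + (-4) = 2− ⇒ Cr is +2.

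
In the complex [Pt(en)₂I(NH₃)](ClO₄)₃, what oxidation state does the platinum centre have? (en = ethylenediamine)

+4

3 perchlorate outside the brackets (-1 each) → the complex ion is 3+.
Ligand charges: 1×NH3 neutral; 2×en neutral; 1×I = -1; sum -1.
Pt + (-1) = 3+ ⇒ Pt is +4.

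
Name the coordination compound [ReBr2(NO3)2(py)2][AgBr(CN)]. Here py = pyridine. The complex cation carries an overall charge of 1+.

The complex cation is given as 1+; its ligand charges sum to -4, so Re = +5.
A 1:1 salt means the anion carries the equal and opposite charge, 1−.
Anion: ligand charges sum to -2; for the ion to be 1−, Ag = +1.

dibromodinitratobis(pyridine)rhenium(V) bromocyanoargentate(I)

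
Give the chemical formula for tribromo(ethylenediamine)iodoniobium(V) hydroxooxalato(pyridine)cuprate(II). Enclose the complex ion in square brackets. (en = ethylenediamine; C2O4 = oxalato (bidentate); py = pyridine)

[NbBr3(en)I][Cu(C2O4)(OH)(py)]

Cation [Nb…]: ligand charges -4, Nb(V) ⇒ ion charge 1+.
Anion [Cu…]: ligand charges -3, Cu(II) ⇒ ion charge 1−.
One 1+ cation balances one 1− anion.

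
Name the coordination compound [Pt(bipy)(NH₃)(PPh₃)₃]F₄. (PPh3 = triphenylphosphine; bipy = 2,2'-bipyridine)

ammine(2,2'-bipyridine)tris(triphenylphosphine)platinum(IV) fluoride

The 4 fluoride counter-ions carry a total charge of -4, so each complex ion is 4+.
Ligand charges: 1×ammine (neutral), 3×triphenylphosphine (neutral), 1×2,2'-bipyridine (neutral); total 0. So Pt + (0) = 4+, giving Pt = +4.
Ligands are named alphabetically: ammine before bipyridine before triphenylphosphine.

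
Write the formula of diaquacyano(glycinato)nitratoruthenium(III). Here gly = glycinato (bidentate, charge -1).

Ligands: 2 aqua (H2O, neutral), 1 nitrato (NO3, -1), 1 glycinato (gly, -1), 1 cyano (CN, -1). Ligand charge sum = -3.
With Ru in oxidation state +3, the complex ion is [Ru...].

[Ru(CN)(gly)(H2O)2(NO3)]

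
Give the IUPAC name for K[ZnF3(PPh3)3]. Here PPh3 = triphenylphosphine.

The 1 potassium counter-ion carries a total charge of +1, so each complex ion is 1−.
Ligand charges: 3×fluoro (-1 each), 3×triphenylphosphine (neutral); total -3. So Zn + (-3) = 1−, giving Zn = +2.
Ligands are named alphabetically: fluoro before triphenylphosphine.
The complex ion is anionic, so zinc takes the -ate form zincate(II).

potassium trifluorotris(triphenylphosphine)zincate(II)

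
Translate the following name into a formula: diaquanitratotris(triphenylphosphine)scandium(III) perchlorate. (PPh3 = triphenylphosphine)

[Sc(H2O)2(NO3)(PPh3)3](ClO4)2

Ligands: 3 triphenylphosphine (PPh3, neutral), 2 aqua (H2O, neutral), 1 nitrato (NO3, -1). Ligand charge sum = -1.
With Sc in oxidation state +3, the complex ion is [Sc...]^2+.
Charge balance with perchlorate (-1) requires 1 complex ion per 2 perchlorate.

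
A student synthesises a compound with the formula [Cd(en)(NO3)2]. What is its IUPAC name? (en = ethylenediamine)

(ethylenediamine)dinitratocadmium(II)

There is no counter-ion, so the complex is neutral overall.
Ligand charges: 1×ethylenediamine (neutral), 2×nitrato (-1 each); total -2. So Cd + (-2) = 0, giving Cd = +2.
Ligands are named alphabetically: ethylenediamine before nitrato.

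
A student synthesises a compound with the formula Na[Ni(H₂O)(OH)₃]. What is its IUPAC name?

The 1 sodium counter-ion carries a total charge of +1, so each complex ion is 1−.
Ligand charges: 3×hydroxo (-1 each), 1×aqua (neutral); total -3. So Ni + (-3) = 1−, giving Ni = +2.
Ligands are named alphabetically: aqua before hydroxo.
The complex ion is anionic, so nickel takes the -ate form nickelate(II).

sodium aquatrihydroxonickelate(II)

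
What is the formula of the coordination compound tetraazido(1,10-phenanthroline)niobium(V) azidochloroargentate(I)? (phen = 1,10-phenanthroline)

[Nb(N3)4(phen)][AgCl(N3)]

Cation [Nb…]: ligand charges -4, Nb(V) ⇒ ion charge 1+.
Anion [Ag…]: ligand charges -2, Ag(I) ⇒ ion charge 1−.
One 1+ cation balances one 1− anion.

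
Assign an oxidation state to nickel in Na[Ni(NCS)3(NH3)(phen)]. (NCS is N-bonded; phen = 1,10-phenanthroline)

+2

1 sodium outside the brackets (+1 each) → the complex ion is 1−.
Ligand charges: 3×NCS = -3; 1×NH3 neutral; 1×phen neutral; sum -3.
Ni + (-3) = 1− ⇒ Ni is +2.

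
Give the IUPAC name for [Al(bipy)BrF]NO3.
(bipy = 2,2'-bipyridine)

(2,2'-bipyridine)bromofluoroaluminium(III) nitrate

The 1 nitrate counter-ion carries a total charge of -1, so each complex ion is 1+.
Ligand charges: 1×2,2'-bipyridine (neutral), 1×bromo (-1 each), 1×fluoro (-1 each); total -2. So Al + (-2) = 1+, giving Al = +3.
Ligands are named alphabetically: bipyridine before bromo before fluoro.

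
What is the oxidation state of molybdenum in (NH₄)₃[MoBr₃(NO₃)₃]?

+3

3 ammonium outside the brackets (+1 each) → the complex ion is 3−.
Ligand charges: 3×Br = -3; 3×NO3 = -3; sum -6.
Mo + (-6) = 3− ⇒ Mo is +3.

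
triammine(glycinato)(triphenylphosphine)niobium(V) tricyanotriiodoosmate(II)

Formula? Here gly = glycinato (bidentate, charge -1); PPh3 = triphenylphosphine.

[Nb(gly)(NH3)3(PPh3)][Os(CN)3I3]

Cation [Nb…]: ligand charges -1, Nb(V) ⇒ ion charge 4+.
Anion [Os…]: ligand charges -6, Os(II) ⇒ ion charge 4−.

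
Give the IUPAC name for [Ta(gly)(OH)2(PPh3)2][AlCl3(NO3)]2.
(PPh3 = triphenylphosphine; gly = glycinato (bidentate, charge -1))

(glycinato)dihydroxobis(triphenylphosphine)tantalum(V) trichloronitratoaluminate(III)

Aluminium is always +3 in its complexes; the anion's ligand charges sum to -4, so the complex anion is 1−.
With 2 anions per cation, the cation must be 2×1 = 2+.
Cation: ligand charges sum to -3; for the ion to be 2+, Ta = +5.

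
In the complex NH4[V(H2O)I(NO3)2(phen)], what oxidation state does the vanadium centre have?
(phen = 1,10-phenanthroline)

+2

1 ammonium outside the brackets (+1 each) → the complex ion is 1−.
Ligand charges: 1×H2O neutral; 1×phen neutral; 2×NO3 = -2; 1×I = -1; sum -3.
V + (-3) = 1− ⇒ V is +2.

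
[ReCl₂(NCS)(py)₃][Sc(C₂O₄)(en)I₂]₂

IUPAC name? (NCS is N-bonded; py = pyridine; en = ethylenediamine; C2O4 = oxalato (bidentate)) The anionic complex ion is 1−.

dichloroisothiocyanatotris(pyridine)rhenium(V) (ethylenediamine)diiodooxalatoscandate(III)

Both ions are complex: the cation is named first with the plain metal name, the anion second with the -ate form; each ion's ligands are alphabetised independently.
The complex anion is given as 1−; its ligand charges sum to -4, so Sc = +3.
With 2 anions per cation, the cation must be 2×1 = 2+.
Cation: ligand charges sum to -3; for the ion to be 2+, Re = +5.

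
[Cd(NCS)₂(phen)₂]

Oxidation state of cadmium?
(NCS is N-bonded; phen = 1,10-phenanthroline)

No counter-ion: the bracketed complex is neutral.
Ligand charges: 2×NCS = -2; 2×phen neutral; sum -2.
Cd + (-2) = 0 ⇒ Cd is +2.

+2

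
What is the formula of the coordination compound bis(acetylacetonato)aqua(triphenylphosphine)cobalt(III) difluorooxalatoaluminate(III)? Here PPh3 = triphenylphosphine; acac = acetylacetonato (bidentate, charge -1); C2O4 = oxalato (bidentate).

[Co(acac)2(H2O)(PPh3)][Al(C2O4)F2]

Cation [Co…]: ligand charges -2, Co(III) ⇒ ion charge 1+.
Anion [Al…]: ligand charges -4, Al(III) ⇒ ion charge 1−.
One 1+ cation balances one 1− anion.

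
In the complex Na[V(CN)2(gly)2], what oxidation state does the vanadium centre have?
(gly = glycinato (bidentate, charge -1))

+3

1 sodium outside the brackets (+1 each) → the complex ion is 1−.
Ligand charges: 2×CN = -2; 2×gly = -2; sum -4.
V + (-4) = 1− ⇒ V is +3.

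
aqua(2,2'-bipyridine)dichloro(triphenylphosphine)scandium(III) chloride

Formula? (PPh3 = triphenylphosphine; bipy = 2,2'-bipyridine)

Ligands: 1 triphenylphosphine (PPh3, neutral), 1 2,2'-bipyridine (bipy, neutral), 2 chloro (Cl, -1), 1 aqua (H2O, neutral). Ligand charge sum = -2.
Charge balance with chloride (-1) requires 1 complex ion per 1 chloride.

[Sc(bipy)Cl2(H2O)(PPh3)]Cl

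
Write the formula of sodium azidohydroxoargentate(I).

Ligands: 1 hydroxo (OH, -1), 1 azido (N3, -1). Ligand charge sum = -2.
With Ag in oxidation state +1, the complex ion is [Ag...]^1−.
Charge balance with sodium (+1) requires 1 complex ion per 1 sodium.

Na[Ag(N3)(OH)]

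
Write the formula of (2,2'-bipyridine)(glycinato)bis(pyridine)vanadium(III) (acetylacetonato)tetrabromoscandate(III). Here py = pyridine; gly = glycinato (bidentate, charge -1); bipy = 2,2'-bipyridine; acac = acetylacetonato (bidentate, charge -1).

[V(bipy)(gly)(py)2][Sc(acac)Br4]

Cation [V…]: ligand charges -1, V(III) ⇒ ion charge 2+.
Anion [Sc…]: ligand charges -5, Sc(III) ⇒ ion charge 2−.
One 2+ cation balances one 2− anion.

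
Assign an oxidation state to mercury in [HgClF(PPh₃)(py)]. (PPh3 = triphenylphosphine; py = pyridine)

+2

No counter-ion: the bracketed complex is neutral.
Ligand charges: 1×PPh3 neutral; 1×py neutral; 1×Cl = -1; 1×F = -1; sum -2.
Hg + (-2) = 0 ⇒ Hg is +2.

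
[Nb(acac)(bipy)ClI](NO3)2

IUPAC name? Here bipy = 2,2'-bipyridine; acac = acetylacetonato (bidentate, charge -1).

The 2 nitrate counter-ions carry a total charge of -2, so each complex ion is 2+.
Ligand charges: 1×iodo (-1 each), 1×2,2'-bipyridine (neutral), 1×chloro (-1 each), 1×acetylacetonato (-1 each); total -3. So Nb + (-3) = 2+, giving Nb = +5.
Ligands are named alphabetically: acetylacetonato before bipyridine before chloro before iodo.

(acetylacetonato)(2,2'-bipyridine)chloroiodoniobium(V) nitrate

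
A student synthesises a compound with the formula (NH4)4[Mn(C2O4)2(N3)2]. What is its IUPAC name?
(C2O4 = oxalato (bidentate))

ammonium diazidodioxalatomanganate(II)

The 4 ammonium counter-ions carry a total charge of +4, so each complex ion is 4−.
Ligand charges: 2×oxalato (-2 each), 2×azido (-1 each); total -6. So Mn + (-6) = 4−, giving Mn = +2.
The complex ion is anionic, so manganese takes the -ate form manganate(II).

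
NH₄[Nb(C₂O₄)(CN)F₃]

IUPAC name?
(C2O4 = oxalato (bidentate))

The 1 ammonium counter-ion carries a total charge of +1, so each complex ion is 1−.
Ligand charges: 1×cyano (-1 each), 3×fluoro (-1 each), 1×oxalato (-2 each); total -6. So Nb + (-6) = 1−, giving Nb = +5.
Ligands are named alphabetically: cyano before fluoro before oxalato.
The complex ion is anionic, so niobium takes the -ate form niobate(V).

ammonium cyanotrifluorooxalatoniobate(V)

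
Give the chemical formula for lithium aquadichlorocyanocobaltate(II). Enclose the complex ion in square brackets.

Ligands: 1 aqua (H2O, neutral), 1 cyano (CN, -1), 2 chloro (Cl, -1). Ligand charge sum = -3.
With Co in oxidation state +2, the complex ion is [Co...]^1−.
Charge balance with lithium (+1) requires 1 complex ion per 1 lithium.

Li[CoCl2(CN)(H2O)]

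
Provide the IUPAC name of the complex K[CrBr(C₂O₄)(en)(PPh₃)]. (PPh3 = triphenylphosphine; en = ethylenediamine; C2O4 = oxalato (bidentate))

potassium bromo(ethylenediamine)oxalato(triphenylphosphine)chromate(II)

The 1 potassium counter-ion carries a total charge of +1, so each complex ion is 1−.
Ligand charges: 1×triphenylphosphine (neutral), 1×ethylenediamine (neutral), 1×oxalato (-2 each), 1×bromo (-1 each); total -3. So Cr + (-3) = 1−, giving Cr = +2.
The complex ion is anionic, so chromium takes the -ate form chromate(II).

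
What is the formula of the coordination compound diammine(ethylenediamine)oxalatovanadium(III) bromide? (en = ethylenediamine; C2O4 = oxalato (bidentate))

Ligands: 1 ethylenediamine (en, neutral), 1 oxalato (C2O4, -2), 2 ammine (NH3, neutral). Ligand charge sum = -2.
With V in oxidation state +3, the complex ion is [V...]^1+.
Charge balance with bromide (-1) requires 1 complex ion per 1 bromide.

[V(C2O4)(en)(NH3)2]Br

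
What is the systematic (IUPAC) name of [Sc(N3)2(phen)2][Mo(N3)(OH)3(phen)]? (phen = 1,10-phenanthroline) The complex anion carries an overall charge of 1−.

diazidobis(1,10-phenanthroline)scandium(III) azidotrihydroxo(1,10-phenanthroline)molybdate(III)

Both ions are complex: the cation is named first with the plain metal name, the anion second with the -ate form; each ion's ligands are alphabetised independently.
The complex anion is given as 1−; its ligand charges sum to -4, so Mo = +3.
A 1:1 salt means the cation carries the equal and opposite charge, 1+.
Cation: ligand charges sum to -2; for the ion to be 1+, Sc = +3.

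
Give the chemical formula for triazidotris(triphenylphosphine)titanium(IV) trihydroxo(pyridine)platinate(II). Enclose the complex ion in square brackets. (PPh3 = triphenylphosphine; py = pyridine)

Cation [Ti…]: ligand charges -3, Ti(IV) ⇒ ion charge 1+.
Anion [Pt…]: ligand charges -3, Pt(II) ⇒ ion charge 1−.
One 1+ cation balances one 1− anion.

[Ti(N3)3(PPh3)3][Pt(OH)3(py)]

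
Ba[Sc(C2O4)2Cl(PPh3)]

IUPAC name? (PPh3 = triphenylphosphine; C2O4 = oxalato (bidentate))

barium chlorodioxalato(triphenylphosphine)scandate(III)

The 1 barium counter-ion carries a total charge of +2, so each complex ion is 2−.
Ligand charges: 1×triphenylphosphine (neutral), 2×oxalato (-2 each), 1×chloro (-1 each); total -5. So Sc + (-5) = 2−, giving Sc = +3.
Ligands are named alphabetically: chloro before oxalato before triphenylphosphine.
The complex ion is anionic, so scandium takes the -ate form scandate(III).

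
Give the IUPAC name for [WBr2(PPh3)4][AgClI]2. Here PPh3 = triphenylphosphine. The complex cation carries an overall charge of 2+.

dibromotetrakis(triphenylphosphine)tungsten(IV) chloroiodoargentate(I)

The complex cation is given as 2+; its ligand charges sum to -2, so W = +4.
With 2 anions per cation, each anion must be 2/2 = 1−.
Anion: ligand charges sum to -2; for the ion to be 1−, Ag = +1.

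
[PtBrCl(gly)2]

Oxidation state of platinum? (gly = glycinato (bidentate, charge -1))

+4

No counter-ion: the bracketed complex is neutral.
Ligand charges: 1×Br = -1; 1×Cl = -1; 2×gly = -2; sum -4.
Pt + (-4) = 0 ⇒ Pt is +4.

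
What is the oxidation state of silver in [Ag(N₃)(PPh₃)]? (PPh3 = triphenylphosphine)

+1

No counter-ion: the bracketed complex is neutral.
Ligand charges: 1×PPh3 neutral; 1×N3 = -1; sum -1.
Ag + (-1) = 0 ⇒ Ag is +1.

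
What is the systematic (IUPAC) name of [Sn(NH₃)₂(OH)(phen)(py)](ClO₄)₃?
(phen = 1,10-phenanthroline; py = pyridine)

The 3 perchlorate counter-ions carry a total charge of -3, so each complex ion is 3+.
Ligand charges: 2×ammine (neutral), 1×1,10-phenanthroline (neutral), 1×hydroxo (-1 each), 1×pyridine (neutral); total -1. So Sn + (-1) = 3+, giving Sn = +4.
Ligands are named alphabetically: ammine before hydroxo before phenanthroline before pyridine.

diamminehydroxo(1,10-phenanthroline)(pyridine)tin(IV) perchlorate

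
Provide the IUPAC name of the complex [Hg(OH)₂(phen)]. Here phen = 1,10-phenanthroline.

dihydroxo(1,10-phenanthroline)mercury(II)

There is no counter-ion, so the complex is neutral overall.
Ligand charges: 1×1,10-phenanthroline (neutral), 2×hydroxo (-1 each); total -2. So Hg + (-2) = 0, giving Hg = +2.
Ligands are named alphabetically: hydroxo before phenanthroline.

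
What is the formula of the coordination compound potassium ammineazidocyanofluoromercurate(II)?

K[Hg(CN)F(N3)(NH3)]

Ligands: 1 ammine (NH3, neutral), 1 cyano (CN, -1), 1 fluoro (F, -1), 1 azido (N3, -1). Ligand charge sum = -3.
With Hg in oxidation state +2, the complex ion is [Hg...]^1−.
Charge balance with potassium (+1) requires 1 complex ion per 1 potassium.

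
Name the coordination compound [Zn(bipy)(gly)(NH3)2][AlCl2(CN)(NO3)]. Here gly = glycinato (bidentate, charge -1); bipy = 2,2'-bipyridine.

Both ions are complex: the cation is named first with the plain metal name, the anion second with the -ate form; each ion's ligands are alphabetised independently.
Zinc is always +2 in its complexes; the cation's ligand charges sum to -1, so the complex cation is 1+.
A 1:1 salt means the anion carries the equal and opposite charge, 1−.
Anion: ligand charges sum to -4; for the ion to be 1−, Al = +3.

diammine(2,2'-bipyridine)(glycinato)zinc(II) dichlorocyanonitratoaluminate(III)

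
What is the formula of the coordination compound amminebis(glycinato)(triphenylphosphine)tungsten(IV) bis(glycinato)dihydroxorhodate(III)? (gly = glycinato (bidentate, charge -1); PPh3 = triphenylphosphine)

Cation [W…]: ligand charges -2, W(IV) ⇒ ion charge 2+.
Anion [Rh…]: ligand charges -4, Rh(III) ⇒ ion charge 1−.

[W(gly)2(NH3)(PPh3)][Rh(gly)2(OH)2]2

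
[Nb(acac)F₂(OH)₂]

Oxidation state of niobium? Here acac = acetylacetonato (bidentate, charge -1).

No counter-ion: the bracketed complex is neutral.
Ligand charges: 1×acac = -1; 2×F = -2; 2×OH = -2; sum -5.
Nb + (-5) = 0 ⇒ Nb is +5.

+5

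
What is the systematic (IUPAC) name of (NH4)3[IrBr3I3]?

ammonium tribromotriiodoiridate(III)

The 3 ammonium counter-ions carry a total charge of +3, so each complex ion is 3−.
Ligand charges: 3×bromo (-1 each), 3×iodo (-1 each); total -6. So Ir + (-6) = 3−, giving Ir = +3.
Ligands are named alphabetically: bromo before iodo.
The complex ion is anionic, so iridium takes the -ate form iridate(III).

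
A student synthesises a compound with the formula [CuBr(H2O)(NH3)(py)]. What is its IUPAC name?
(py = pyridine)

There is no counter-ion, so the complex is neutral overall.
Ligand charges: 1×bromo (-1 each), 1×ammine (neutral), 1×aqua (neutral), 1×pyridine (neutral); total -1. So Cu + (-1) = 0, giving Cu = +1.
Ligands are named alphabetically: ammine before aqua before bromo before pyridine.

ammineaquabromo(pyridine)copper(I)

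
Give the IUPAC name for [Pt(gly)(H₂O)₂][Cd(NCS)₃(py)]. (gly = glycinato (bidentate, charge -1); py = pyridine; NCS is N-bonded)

diaqua(glycinato)platinum(II) triisothiocyanato(pyridine)cadmate(II)

Both ions are complex: the cation is named first with the plain metal name, the anion second with the -ate form; each ion's ligands are alphabetised independently.
Cadmium is always +2 in its complexes; the anion's ligand charges sum to -3, so the complex anion is 1−.
A 1:1 salt means the cation carries the equal and opposite charge, 1+.
Cation: ligand charges sum to -1; for the ion to be 1+, Pt = +2.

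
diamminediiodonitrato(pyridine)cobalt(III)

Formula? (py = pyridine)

Ligands: 1 nitrato (NO3, -1), 2 ammine (NH3, neutral), 2 iodo (I, -1), 1 pyridine (py, neutral). Ligand charge sum = -3.
With Co in oxidation state +3, the complex ion is [Co...].

[CoI2(NH3)2(NO3)(py)]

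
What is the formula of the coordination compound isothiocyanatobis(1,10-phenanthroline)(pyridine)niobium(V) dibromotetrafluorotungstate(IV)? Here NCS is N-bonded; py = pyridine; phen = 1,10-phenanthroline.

[Nb(NCS)(phen)2(py)][WBr2F4]2

Cation [Nb…]: ligand charges -1, Nb(V) ⇒ ion charge 4+.
Anion [W…]: ligand charges -6, W(IV) ⇒ ion charge 2−.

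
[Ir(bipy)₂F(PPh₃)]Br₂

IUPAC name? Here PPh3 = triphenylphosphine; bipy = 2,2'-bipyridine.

The 2 bromide counter-ions carry a total charge of -2, so each complex ion is 2+.
Ligand charges: 1×triphenylphosphine (neutral), 2×2,2'-bipyridine (neutral), 1×fluoro (-1 each); total -1. So Ir + (-1) = 2+, giving Ir = +3.
Ligands are named alphabetically: bipyridine before fluoro before triphenylphosphine.

bis(2,2'-bipyridine)fluoro(triphenylphosphine)iridium(III) bromide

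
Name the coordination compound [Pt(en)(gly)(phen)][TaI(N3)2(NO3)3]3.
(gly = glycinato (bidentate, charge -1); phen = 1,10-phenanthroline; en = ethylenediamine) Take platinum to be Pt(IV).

Both ions are complex: the cation is named first with the plain metal name, the anion second with the -ate form; each ion's ligands are alphabetised independently.
Pt is given as +4; the cation's ligand charges sum to -1, so the complex cation is 3+.
With 3 anions per cation, each anion must be 3/3 = 1−.
Anion: ligand charges sum to -6; for the ion to be 1−, Ta = +5.

(ethylenediamine)(glycinato)(1,10-phenanthroline)platinum(IV) diazidoiodotrinitratotantalate(V)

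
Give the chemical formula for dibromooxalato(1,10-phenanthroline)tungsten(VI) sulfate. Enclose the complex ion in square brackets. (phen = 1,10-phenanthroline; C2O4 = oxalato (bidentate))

Ligands: 1 1,10-phenanthroline (phen, neutral), 2 bromo (Br, -1), 1 oxalato (C2O4, -2). Ligand charge sum = -4.
With W in oxidation state +6, the complex ion is [W...]^2+.
Charge balance with sulfate (-2) requires 1 complex ion per 1 sulfate.

[WBr2(C2O4)(phen)]SO4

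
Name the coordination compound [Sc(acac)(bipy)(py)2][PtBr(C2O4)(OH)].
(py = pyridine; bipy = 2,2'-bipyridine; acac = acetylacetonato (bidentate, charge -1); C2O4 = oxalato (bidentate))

Scandium is always +3 in its complexes; the cation's ligand charges sum to -1, so the complex cation is 2+.
A 1:1 salt means the anion carries the equal and opposite charge, 2−.
Anion: ligand charges sum to -4; for the ion to be 2−, Pt = +2.

(acetylacetonato)(2,2'-bipyridine)bis(pyridine)scandium(III) bromohydroxooxalatoplatinate(II)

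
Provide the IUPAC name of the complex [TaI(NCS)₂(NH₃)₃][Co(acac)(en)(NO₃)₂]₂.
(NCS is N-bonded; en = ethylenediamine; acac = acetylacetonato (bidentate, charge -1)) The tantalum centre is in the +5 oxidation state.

triammineiododiisothiocyanatotantalum(V) (acetylacetonato)(ethylenediamine)dinitratocobaltate(II)

Ta is given as +5; the cation's ligand charges sum to -3, so the complex cation is 2+.
With 2 anions per cation, each anion must be 2/2 = 1−.
Anion: ligand charges sum to -3; for the ion to be 1−, Co = +2.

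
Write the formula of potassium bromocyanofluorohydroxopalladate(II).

Ligands: 1 hydroxo (OH, -1), 1 bromo (Br, -1), 1 cyano (CN, -1), 1 fluoro (F, -1). Ligand charge sum = -4.
With Pd in oxidation state +2, the complex ion is [Pd...]^2−.
Charge balance with potassium (+1) requires 1 complex ion per 2 potassium.

K2[PdBr(CN)F(OH)]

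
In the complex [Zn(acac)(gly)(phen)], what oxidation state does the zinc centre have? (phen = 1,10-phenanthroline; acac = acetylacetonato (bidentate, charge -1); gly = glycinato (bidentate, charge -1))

No counter-ion: the bracketed complex is neutral.
Ligand charges: 1×phen neutral; 1×acac = -1; 1×gly = -1; sum -2.
Zn + (-2) = 0 ⇒ Zn is +2.

+2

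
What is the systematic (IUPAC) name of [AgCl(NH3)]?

There is no counter-ion, so the complex is neutral overall.
Ligand charges: 1×ammine (neutral), 1×chloro (-1 each); total -1. So Ag + (-1) = 0, giving Ag = +1.
Ligands are named alphabetically: ammine before chloro.

amminechlorosilver(I)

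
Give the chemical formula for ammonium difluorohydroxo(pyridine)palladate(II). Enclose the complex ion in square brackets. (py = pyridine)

Ligands: 1 pyridine (py, neutral), 2 fluoro (F, -1), 1 hydroxo (OH, -1). Ligand charge sum = -3.
Charge balance with ammonium (+1) requires 1 complex ion per 1 ammonium.

NH4[PdF2(OH)(py)]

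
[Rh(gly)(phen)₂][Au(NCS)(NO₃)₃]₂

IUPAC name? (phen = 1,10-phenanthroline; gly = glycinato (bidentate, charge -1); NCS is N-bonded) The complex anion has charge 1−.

The complex anion is given as 1−; its ligand charges sum to -4, so Au = +3.
With 2 anions per cation, the cation must be 2×1 = 2+.
Cation: ligand charges sum to -1; for the ion to be 2+, Rh = +3.

(glycinato)bis(1,10-phenanthroline)rhodium(III) isothiocyanatotrinitratoaurate(III)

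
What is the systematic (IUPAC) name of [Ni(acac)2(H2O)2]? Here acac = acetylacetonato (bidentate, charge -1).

bis(acetylacetonato)diaquanickel(II)

There is no counter-ion, so the complex is neutral overall.
Ligand charges: 2×aqua (neutral), 2×acetylacetonato (-1 each); total -2. So Ni + (-2) = 0, giving Ni = +2.
Ligands are named alphabetically: acetylacetonato before aqua.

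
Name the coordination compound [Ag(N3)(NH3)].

There is no counter-ion, so the complex is neutral overall.
Ligand charges: 1×azido (-1 each), 1×ammine (neutral); total -1. So Ag + (-1) = 0, giving Ag = +1.
Ligands are named alphabetically: ammine before azido.

ammineazidosilver(I)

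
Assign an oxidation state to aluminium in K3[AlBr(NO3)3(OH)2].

3 potassium outside the brackets (+1 each) → the complex ion is 3−.
Ligand charges: 1×Br = -1; 2×OH = -2; 3×NO3 = -3; sum -6.
Al + (-6) = 3− ⇒ Al is +3.

+3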